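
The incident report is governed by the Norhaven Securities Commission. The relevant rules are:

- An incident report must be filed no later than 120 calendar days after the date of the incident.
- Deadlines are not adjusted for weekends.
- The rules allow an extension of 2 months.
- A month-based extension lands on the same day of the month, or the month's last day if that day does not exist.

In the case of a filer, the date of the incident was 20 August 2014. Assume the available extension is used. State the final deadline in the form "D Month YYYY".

Adding 120 calendar days to 20 August 2014 gives 18 December 2014.
18 December 2014 is a Thursday; no weekend or holiday adjustment applies.
Add 2 months to 18 December 2014: 18 February 2015.
No adjustment is made for weekends or holidays, so 18 February 2015 stands.
Deadline: 18 February 2015.

18 February 2015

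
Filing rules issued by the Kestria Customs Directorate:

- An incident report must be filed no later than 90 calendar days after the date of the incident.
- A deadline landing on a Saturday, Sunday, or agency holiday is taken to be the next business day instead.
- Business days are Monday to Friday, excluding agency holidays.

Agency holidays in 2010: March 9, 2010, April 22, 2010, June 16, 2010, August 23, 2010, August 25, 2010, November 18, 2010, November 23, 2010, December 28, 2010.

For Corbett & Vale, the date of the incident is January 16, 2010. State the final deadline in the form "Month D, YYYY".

Adding 90 calendar days to January 16, 2010 gives April 16, 2010.
April 16, 2010 falls on a Friday, which is a business day, so no adjustment is needed.
Deadline: April 16, 2010.

April 16, 2010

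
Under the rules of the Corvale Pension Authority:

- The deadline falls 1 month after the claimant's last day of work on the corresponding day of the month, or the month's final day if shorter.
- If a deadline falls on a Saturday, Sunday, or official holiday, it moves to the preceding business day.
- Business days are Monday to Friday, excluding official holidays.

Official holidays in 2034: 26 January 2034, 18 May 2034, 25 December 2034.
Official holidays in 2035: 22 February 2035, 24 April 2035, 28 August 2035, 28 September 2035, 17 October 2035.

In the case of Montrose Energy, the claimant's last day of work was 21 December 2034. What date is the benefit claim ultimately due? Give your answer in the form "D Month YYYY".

19 January 2035

1 month from 21 December 2034 is 21 January 2035.
21 January 2035 falls on a Sunday. Rolling to the preceding business day gives 19 January 2035, a Friday.
Deadline: 19 January 2035.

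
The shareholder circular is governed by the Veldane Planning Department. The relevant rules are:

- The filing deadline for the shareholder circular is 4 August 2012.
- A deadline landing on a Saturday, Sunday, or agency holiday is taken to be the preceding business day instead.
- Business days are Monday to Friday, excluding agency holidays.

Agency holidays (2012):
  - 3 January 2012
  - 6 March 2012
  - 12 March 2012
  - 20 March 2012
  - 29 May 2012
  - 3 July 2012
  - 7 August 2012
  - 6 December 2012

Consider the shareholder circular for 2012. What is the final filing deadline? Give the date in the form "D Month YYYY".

The statutory due date is 4 August 2012.
4 August 2012 is a Saturday, so it moves to the preceding business day, 3 August 2012 (Friday).
Final deadline: 3 August 2012.

3 August 2012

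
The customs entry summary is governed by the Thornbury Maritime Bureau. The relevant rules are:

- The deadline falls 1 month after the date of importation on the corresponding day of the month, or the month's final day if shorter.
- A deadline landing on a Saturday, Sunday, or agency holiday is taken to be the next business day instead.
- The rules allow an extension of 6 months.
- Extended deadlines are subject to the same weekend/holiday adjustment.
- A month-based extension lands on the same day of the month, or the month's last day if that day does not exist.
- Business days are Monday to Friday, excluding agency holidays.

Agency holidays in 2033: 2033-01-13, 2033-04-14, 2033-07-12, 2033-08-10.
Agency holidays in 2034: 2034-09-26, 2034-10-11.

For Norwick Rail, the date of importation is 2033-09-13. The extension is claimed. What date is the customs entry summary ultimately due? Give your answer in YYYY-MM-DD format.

2034-04-13

1 month from 2033-09-13 is 2033-10-13.
Since 2033-10-13 is a Thursday and not a holiday, the date is unchanged.
Add 6 months to 2033-10-13: 2034-04-13.
2034-04-13 is a Thursday and not a listed holiday, so it stands.
So the filing is due 2034-04-13.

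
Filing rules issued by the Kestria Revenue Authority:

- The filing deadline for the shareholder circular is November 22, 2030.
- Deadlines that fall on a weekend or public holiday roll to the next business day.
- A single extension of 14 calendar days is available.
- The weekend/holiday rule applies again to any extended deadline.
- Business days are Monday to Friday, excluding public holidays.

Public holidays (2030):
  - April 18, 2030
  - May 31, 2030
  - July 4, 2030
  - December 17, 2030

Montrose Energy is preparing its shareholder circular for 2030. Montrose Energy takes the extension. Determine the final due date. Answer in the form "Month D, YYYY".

Start from the fixed due date, November 22, 2030.
Since November 22, 2030 is a Friday and not a holiday, the date is unchanged.
With the 14-day extension, November 22, 2030 becomes December 6, 2030.
December 6, 2030 (Friday) is already a business day.
Final deadline: December 6, 2030.

December 6, 2030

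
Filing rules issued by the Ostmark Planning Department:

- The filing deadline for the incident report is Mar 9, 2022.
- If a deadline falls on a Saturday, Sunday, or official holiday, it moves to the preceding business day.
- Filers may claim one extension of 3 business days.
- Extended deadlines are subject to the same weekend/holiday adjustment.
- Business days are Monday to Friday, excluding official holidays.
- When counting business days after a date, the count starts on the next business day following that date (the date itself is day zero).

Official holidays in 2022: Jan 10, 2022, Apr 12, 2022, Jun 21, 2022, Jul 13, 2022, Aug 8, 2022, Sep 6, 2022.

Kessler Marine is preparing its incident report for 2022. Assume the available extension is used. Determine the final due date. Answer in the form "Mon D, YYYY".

Mar 14, 2022

The stated deadline is Mar 9, 2022.
Since Mar 9, 2022 is a Wednesday and not a holiday, the date is unchanged.
Counting 3 further business days from Mar 9, 2022 reaches Mar 14, 2022.
Since Mar 14, 2022 is a Monday and not a holiday, the date is unchanged.
The final due date is Mar 14, 2022.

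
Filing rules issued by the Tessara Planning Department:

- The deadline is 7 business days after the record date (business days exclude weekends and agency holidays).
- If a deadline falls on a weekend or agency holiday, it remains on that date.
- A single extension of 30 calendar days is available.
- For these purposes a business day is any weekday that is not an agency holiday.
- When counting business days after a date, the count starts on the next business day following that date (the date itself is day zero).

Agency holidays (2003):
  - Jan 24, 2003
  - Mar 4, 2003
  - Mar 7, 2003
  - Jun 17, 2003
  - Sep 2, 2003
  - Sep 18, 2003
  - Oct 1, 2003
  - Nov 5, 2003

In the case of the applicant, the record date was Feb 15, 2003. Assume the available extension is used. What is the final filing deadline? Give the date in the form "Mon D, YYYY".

Mar 27, 2003

Counting 7 business days after Feb 15, 2003 (skipping weekends and listed holidays) reaches Feb 25, 2003.
No adjustment is made for weekends or holidays, so Feb 25, 2003 stands.
The 30-calendar-day extension moves the deadline from Feb 25, 2003 to Mar 27, 2003.
Mar 27, 2003 is a Thursday; no weekend or holiday adjustment applies.
Final deadline: Mar 27, 2003.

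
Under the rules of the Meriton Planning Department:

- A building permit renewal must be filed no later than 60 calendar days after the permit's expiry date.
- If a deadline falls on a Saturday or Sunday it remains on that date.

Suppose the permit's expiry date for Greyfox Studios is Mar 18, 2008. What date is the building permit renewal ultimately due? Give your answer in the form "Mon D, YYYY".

May 17, 2008

Trigger date Mar 18, 2008 + 60 calendar days = May 17, 2008.
May 17, 2008 is a Saturday; no weekend or holiday adjustment applies.
Final deadline: May 17, 2008.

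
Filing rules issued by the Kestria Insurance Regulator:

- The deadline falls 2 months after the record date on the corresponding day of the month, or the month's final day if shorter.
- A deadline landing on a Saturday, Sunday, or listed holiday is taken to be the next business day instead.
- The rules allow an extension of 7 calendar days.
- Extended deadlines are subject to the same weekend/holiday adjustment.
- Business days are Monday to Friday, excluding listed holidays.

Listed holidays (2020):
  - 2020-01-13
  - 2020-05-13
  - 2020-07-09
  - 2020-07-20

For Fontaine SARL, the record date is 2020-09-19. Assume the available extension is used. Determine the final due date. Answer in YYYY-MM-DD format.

2020-11-26

2 months from 2020-09-19 is 2020-11-19.
Since 2020-11-19 is a Thursday and not a holiday, the date is unchanged.
Add the 7 calendar-day extension to 2020-11-19: 2020-11-26.
Since 2020-11-26 is a Thursday and not a holiday, the date is unchanged.
So the filing is due 2020-11-26.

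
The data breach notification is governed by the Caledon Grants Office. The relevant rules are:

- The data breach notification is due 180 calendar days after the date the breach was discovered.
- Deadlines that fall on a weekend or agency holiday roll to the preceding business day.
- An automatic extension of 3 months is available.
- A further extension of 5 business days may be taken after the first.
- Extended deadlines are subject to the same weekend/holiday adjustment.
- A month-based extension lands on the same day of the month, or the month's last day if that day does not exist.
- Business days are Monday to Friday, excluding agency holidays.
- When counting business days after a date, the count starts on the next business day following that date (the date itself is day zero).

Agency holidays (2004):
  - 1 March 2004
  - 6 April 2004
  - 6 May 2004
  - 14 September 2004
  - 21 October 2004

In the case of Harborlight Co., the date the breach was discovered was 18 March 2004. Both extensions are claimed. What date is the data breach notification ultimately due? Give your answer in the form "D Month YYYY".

20 December 2004

Adding 180 calendar days to 18 March 2004 gives 14 September 2004.
14 September 2004 falls on a listed holiday. Rolling to the preceding business day gives 13 September 2004, a Monday.
The 3 months extension carries 13 September 2004 to 13 December 2004.
13 December 2004 falls on a Monday, which is a business day, so no adjustment is needed.
Applying the 5-business-day extension: 5 business days after 13 December 2004 is 20 December 2004.
Since 20 December 2004 is a Monday and not a holiday, the date is unchanged.
So the filing is due 20 December 2004.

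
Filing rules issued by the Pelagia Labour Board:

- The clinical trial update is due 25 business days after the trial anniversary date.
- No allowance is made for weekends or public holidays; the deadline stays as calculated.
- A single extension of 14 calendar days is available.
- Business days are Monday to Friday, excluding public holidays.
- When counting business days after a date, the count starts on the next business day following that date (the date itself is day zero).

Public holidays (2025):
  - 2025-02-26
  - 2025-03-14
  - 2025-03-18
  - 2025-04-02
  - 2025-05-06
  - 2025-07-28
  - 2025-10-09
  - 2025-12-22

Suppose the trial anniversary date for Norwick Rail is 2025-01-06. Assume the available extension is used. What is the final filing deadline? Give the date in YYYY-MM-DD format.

2025-02-24

Counting 25 business days after 2025-01-06 (skipping weekends and listed holidays) reaches 2025-02-10.
2025-02-10 is a Monday; no weekend or holiday adjustment applies.
With the 14-day extension, 2025-02-10 becomes 2025-02-24.
2025-02-24 falls on a Monday. The rules make no weekend/holiday allowance, so it remains 2025-02-24.
Final deadline: 2025-02-24.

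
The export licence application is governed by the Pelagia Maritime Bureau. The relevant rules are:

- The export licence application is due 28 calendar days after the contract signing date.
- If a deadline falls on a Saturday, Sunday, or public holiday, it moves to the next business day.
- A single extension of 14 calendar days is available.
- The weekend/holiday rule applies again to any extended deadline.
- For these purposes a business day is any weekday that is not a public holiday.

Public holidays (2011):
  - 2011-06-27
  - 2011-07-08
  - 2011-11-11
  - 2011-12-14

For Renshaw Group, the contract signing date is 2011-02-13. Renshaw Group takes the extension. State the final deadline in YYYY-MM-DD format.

From 2011-02-13, 28 calendar days later is 2011-03-13.
Because 2011-03-13 is a Sunday, the deadline becomes 2011-03-14 (Monday).
With the 14-day extension, 2011-03-14 becomes 2011-03-28.
2011-03-28 is a Monday and not a listed holiday, so it stands.
Final deadline: 2011-03-28.

2011-03-28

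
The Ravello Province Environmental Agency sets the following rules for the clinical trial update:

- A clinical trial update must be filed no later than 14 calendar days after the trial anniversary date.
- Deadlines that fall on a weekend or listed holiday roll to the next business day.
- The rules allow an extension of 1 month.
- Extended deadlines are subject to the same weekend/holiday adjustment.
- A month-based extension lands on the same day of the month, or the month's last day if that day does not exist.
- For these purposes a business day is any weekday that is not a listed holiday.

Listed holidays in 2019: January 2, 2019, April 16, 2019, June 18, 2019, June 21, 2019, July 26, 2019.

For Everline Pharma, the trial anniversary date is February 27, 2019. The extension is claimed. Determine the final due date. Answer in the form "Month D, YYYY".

April 15, 2019

Adding 14 calendar days to February 27, 2019 gives March 13, 2019.
Since March 13, 2019 is a Wednesday and not a holiday, the date is unchanged.
Add 1 month to March 13, 2019: April 13, 2019.
April 13, 2019 falls on a Saturday. Rolling to the next business day gives April 15, 2019, a Monday.
The final due date is April 15, 2019.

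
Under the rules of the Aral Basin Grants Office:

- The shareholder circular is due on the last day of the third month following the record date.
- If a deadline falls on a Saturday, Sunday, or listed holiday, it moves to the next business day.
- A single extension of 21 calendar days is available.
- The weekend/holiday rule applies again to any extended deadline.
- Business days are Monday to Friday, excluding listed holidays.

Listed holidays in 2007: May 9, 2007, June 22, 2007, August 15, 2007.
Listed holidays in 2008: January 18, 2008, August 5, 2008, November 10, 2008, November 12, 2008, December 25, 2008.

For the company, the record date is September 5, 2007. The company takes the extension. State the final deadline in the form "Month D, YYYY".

January 21, 2008

3 months after September 5, 2007 falls in December 2007; the last day of that month is December 31, 2007.
December 31, 2007 is a Monday and not a listed holiday, so it stands.
The 21-calendar-day extension moves the deadline from December 31, 2007 to January 21, 2008.
January 21, 2008 is a Monday and not a listed holiday, so it stands.
Final deadline: January 21, 2008.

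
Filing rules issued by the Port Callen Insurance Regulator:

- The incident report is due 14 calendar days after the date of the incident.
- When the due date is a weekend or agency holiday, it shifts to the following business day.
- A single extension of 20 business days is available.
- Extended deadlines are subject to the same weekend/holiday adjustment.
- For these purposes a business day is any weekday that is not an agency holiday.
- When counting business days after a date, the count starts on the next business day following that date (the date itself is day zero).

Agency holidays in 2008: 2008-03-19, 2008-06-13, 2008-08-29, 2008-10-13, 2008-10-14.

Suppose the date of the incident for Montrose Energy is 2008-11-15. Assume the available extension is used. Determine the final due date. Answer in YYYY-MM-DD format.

From 2008-11-15, 14 calendar days later is 2008-11-29.
2008-11-29 is a Saturday; the next business day is 2008-12-01 (Monday).
Counting 20 further business days from 2008-12-01 reaches 2008-12-29.
Since 2008-12-29 is a Monday and not a holiday, the date is unchanged.
The final due date is 2008-12-29.

2008-12-29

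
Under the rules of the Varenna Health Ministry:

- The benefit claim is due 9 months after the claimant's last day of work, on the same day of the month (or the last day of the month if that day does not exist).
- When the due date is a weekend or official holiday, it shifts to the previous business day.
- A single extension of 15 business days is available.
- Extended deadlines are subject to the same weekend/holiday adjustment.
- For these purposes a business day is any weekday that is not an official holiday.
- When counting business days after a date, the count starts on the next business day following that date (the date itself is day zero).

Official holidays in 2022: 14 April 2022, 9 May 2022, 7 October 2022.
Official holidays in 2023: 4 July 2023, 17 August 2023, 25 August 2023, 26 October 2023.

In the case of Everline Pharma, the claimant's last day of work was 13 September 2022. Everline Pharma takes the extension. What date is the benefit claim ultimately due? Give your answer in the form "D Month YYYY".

5 July 2023

9 months after 13 September 2022, on the same day of the month, is 13 June 2023.
Since 13 June 2023 is a Tuesday and not a holiday, the date is unchanged.
Applying the 15-business-day extension: 15 business days after 13 June 2023 is 5 July 2023.
5 July 2023 is a Wednesday and not a listed holiday, so it stands.
So the filing is due 5 July 2023.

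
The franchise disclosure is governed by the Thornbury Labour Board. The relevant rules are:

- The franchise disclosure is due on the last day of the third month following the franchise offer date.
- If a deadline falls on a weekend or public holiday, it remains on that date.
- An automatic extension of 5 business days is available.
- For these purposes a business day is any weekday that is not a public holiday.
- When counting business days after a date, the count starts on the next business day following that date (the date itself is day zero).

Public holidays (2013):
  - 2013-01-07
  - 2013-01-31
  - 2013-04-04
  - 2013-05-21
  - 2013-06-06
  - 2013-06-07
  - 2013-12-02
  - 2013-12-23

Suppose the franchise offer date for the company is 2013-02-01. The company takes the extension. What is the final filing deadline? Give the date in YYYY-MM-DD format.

2013-06-11

3 months after 2013-02-01 is May 2013; that month ends on 2013-05-31.
No adjustment is made for weekends or holidays, so 2013-05-31 stands.
The 5-business-day extension runs from 2013-05-31 to 2013-06-11.
2013-06-11 is a Tuesday; no weekend or holiday adjustment applies.
Final deadline: 2013-06-11.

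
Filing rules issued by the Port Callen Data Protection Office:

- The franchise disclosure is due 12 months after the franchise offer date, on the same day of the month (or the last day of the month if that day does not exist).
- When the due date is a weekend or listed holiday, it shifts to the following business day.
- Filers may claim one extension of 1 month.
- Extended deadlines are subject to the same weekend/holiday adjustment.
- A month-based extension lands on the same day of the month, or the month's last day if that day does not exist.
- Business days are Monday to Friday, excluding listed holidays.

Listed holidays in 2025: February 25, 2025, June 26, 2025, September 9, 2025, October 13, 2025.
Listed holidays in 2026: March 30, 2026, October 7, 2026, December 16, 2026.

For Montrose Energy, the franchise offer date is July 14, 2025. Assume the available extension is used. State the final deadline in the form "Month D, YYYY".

Moving 12 months forward from July 14, 2025 on the corresponding day gives July 14, 2026.
July 14, 2026 (Tuesday) is already a business day.
The 1 month extension carries July 14, 2026 to August 14, 2026.
August 14, 2026 falls on a Friday, which is a business day, so no adjustment is needed.
The final due date is August 14, 2026.

August 14, 2026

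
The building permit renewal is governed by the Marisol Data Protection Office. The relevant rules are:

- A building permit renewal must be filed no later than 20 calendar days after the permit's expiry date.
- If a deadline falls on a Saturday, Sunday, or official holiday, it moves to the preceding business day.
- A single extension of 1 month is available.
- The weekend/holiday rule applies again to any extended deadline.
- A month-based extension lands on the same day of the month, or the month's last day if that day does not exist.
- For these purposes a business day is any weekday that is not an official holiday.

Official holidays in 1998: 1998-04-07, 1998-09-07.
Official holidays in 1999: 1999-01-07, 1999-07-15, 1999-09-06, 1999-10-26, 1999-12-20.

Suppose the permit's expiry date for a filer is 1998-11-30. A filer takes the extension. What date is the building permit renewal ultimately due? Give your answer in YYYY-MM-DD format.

From 1998-11-30, 20 calendar days later is 1998-12-20.
1998-12-20 is a Sunday, so it moves to the preceding business day, 1998-12-18 (Friday).
The 1 month extension carries 1998-12-18 to 1999-01-18.
1999-01-18 (Monday) is already a business day.
Deadline: 1999-01-18.

1999-01-18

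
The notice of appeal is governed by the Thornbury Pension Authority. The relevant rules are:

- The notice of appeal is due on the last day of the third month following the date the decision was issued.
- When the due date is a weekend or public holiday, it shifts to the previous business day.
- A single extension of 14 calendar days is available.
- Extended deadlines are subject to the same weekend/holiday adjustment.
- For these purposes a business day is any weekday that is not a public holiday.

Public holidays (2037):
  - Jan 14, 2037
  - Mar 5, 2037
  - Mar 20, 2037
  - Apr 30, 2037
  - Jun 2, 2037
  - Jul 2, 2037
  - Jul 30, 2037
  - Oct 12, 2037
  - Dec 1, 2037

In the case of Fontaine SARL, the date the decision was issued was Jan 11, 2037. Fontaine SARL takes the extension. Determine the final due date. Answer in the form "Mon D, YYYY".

3 months after Jan 11, 2037 falls in April 2037; the last day of that month is Apr 30, 2037.
Apr 30, 2037 falls on a listed holiday. Rolling to the preceding business day gives Apr 29, 2037, a Wednesday.
Applying the 14-calendar-day extension: Apr 29, 2037 + 14 days = May 13, 2037.
May 13, 2037 (Wednesday) is already a business day.
Final deadline: May 13, 2037.

May 13, 2037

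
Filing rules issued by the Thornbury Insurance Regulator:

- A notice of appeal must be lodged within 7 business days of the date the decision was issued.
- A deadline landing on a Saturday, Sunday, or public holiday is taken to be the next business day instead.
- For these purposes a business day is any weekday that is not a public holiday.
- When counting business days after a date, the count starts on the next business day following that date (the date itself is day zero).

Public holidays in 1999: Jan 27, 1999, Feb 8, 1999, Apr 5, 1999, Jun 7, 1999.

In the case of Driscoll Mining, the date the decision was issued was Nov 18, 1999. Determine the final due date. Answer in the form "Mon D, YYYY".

Starting the day after Nov 18, 1999 and counting 7 business days lands on Nov 29, 1999.
Since Nov 29, 1999 is a Monday and not a holiday, the date is unchanged.
So the filing is due Nov 29, 1999.

Nov 29, 1999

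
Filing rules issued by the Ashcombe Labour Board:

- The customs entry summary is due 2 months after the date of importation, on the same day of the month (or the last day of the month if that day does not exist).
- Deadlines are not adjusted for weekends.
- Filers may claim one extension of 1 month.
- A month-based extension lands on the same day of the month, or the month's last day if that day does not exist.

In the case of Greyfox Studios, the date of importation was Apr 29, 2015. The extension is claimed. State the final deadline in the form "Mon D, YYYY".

Moving 2 months forward from Apr 29, 2015 on the corresponding day gives Jun 29, 2015.
Jun 29, 2015 falls on a Monday. The rules make no weekend/holiday allowance, so it remains Jun 29, 2015.
The 1 month extension carries Jun 29, 2015 to Jul 29, 2015.
Jul 29, 2015 falls on a Wednesday. The rules make no weekend/holiday allowance, so it remains Jul 29, 2015.
Deadline: Jul 29, 2015.

Jul 29, 2015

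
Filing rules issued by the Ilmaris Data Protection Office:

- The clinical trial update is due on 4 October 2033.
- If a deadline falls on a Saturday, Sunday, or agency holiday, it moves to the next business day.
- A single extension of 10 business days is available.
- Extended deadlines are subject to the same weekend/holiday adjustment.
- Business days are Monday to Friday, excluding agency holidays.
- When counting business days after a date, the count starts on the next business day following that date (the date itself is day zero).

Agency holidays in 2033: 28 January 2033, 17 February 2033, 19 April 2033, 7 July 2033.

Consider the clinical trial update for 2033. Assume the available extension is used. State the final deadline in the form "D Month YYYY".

The statutory due date is 4 October 2033.
4 October 2033 is a Tuesday and not a listed holiday, so it stands.
Counting 10 further business days from 4 October 2033 reaches 18 October 2033.
18 October 2033 (Tuesday) is already a business day.
The final due date is 18 October 2033.

18 October 2033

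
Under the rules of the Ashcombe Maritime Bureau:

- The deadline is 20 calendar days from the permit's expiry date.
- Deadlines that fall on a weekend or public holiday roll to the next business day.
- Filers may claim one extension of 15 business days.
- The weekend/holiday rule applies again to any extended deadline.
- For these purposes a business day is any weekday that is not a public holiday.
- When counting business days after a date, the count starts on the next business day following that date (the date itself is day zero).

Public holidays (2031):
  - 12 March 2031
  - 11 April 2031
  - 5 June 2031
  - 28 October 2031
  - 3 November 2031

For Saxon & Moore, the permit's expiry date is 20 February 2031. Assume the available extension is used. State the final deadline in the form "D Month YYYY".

3 April 2031

Trigger date 20 February 2031 + 20 calendar days = 12 March 2031.
12 March 2031 is a listed holiday, so it moves to the next business day, 13 March 2031 (Thursday).
The 15-business-day extension runs from 13 March 2031 to 3 April 2031.
3 April 2031 falls on a Thursday, which is a business day, so no adjustment is needed.
Final deadline: 3 April 2031.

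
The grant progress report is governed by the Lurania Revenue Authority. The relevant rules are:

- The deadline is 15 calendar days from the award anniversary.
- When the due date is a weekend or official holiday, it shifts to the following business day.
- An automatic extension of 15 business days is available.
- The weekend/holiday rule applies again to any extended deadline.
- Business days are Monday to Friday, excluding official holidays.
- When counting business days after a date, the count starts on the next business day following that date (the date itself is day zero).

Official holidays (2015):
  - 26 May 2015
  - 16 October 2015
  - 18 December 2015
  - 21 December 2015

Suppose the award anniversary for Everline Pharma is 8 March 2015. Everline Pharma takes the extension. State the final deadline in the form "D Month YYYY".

13 April 2015

Adding 15 calendar days to 8 March 2015 gives 23 March 2015.
23 March 2015 (Monday) is already a business day.
The 15-business-day extension runs from 23 March 2015 to 13 April 2015.
13 April 2015 is a Monday and not a listed holiday, so it stands.
So the filing is due 13 April 2015.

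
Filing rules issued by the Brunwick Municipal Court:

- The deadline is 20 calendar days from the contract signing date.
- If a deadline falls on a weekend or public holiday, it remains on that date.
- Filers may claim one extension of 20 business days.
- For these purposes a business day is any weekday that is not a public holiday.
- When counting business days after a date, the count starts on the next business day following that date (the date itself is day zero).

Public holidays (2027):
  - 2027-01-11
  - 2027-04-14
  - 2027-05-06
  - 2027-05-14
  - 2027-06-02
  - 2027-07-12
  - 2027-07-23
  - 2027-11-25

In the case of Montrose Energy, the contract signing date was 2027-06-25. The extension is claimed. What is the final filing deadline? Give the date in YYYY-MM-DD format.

From 2027-06-25, 20 calendar days later is 2027-07-15.
No adjustment is made for weekends or holidays, so 2027-07-15 stands.
Applying the 20-business-day extension: 20 business days after 2027-07-15 is 2027-08-13.
No adjustment is made for weekends or holidays, so 2027-08-13 stands.
So the filing is due 2027-08-13.

2027-08-13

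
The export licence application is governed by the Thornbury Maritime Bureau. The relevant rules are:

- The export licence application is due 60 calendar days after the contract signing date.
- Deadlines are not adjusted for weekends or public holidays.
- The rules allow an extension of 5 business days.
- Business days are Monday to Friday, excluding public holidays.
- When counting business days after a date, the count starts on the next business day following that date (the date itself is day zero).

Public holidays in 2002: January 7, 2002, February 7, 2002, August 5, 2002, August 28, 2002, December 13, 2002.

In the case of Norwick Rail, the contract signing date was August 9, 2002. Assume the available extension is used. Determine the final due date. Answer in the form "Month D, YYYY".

60 calendar days after August 9, 2002 is October 8, 2002.
October 8, 2002 is a Tuesday; no weekend or holiday adjustment applies.
The 5-business-day extension runs from October 8, 2002 to October 15, 2002.
No adjustment is made for weekends or holidays, so October 15, 2002 stands.
Deadline: October 15, 2002.

October 15, 2002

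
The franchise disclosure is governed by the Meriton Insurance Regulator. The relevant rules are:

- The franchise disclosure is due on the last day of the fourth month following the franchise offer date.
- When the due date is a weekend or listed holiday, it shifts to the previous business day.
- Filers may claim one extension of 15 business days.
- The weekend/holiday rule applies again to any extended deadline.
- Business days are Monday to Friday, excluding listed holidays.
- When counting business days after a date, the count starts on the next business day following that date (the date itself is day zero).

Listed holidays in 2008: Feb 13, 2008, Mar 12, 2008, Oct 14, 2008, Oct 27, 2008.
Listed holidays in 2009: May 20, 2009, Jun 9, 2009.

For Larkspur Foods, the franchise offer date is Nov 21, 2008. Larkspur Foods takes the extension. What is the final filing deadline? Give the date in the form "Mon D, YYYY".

Apr 21, 2009

4 months after Nov 21, 2008 is March 2009; that month ends on Mar 31, 2009.
Mar 31, 2009 is a Tuesday and not a listed holiday, so it stands.
The 15-business-day extension runs from Mar 31, 2009 to Apr 21, 2009.
Since Apr 21, 2009 is a Tuesday and not a holiday, the date is unchanged.
Final deadline: Apr 21, 2009.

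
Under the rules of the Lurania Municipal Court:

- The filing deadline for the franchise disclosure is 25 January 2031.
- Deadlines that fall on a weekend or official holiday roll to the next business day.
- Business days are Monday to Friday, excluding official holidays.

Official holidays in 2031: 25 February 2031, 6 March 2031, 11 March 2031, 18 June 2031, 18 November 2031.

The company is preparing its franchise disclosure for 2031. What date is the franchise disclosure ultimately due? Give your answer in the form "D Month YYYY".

27 January 2031

The statutory due date is 25 January 2031.
Because 25 January 2031 is a Saturday, the deadline becomes 27 January 2031 (Monday).
So the filing is due 27 January 2031.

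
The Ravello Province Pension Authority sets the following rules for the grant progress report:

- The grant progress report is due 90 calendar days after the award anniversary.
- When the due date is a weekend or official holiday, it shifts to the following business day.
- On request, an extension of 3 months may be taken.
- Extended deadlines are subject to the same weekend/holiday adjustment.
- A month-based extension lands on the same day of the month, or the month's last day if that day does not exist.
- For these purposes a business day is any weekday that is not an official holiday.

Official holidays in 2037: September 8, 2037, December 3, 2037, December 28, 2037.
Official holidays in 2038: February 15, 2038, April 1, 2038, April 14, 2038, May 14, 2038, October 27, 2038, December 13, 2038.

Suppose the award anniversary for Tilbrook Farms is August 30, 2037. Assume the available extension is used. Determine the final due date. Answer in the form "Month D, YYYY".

March 1, 2038

Adding 90 calendar days to August 30, 2037 gives November 28, 2037.
Because November 28, 2037 is a Saturday, the deadline becomes November 30, 2037 (Monday).
Add 3 months to November 30, 2037: February 28, 2038 (day 30 does not exist in February, so the month's last day is used).
Because February 28, 2038 is a Sunday, the deadline becomes March 1, 2038 (Monday).
The final due date is March 1, 2038.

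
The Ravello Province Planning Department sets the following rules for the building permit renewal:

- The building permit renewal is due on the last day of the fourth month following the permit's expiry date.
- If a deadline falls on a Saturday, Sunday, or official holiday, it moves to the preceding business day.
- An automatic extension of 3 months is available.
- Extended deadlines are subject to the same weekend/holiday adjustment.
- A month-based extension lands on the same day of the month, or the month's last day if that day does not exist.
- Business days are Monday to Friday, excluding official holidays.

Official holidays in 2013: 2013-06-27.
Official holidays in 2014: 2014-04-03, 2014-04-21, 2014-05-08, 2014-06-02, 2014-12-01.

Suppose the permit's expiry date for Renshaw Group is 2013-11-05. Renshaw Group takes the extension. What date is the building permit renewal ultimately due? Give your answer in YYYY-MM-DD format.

2014-06-30

4 months after 2013-11-05 falls in March 2014; the last day of that month is 2014-03-31.
2014-03-31 falls on a Monday, which is a business day, so no adjustment is needed.
Add 3 months to 2014-03-31: 2014-06-30 (day 31 does not exist in June, so the month's last day is used).
2014-06-30 (Monday) is already a business day.
So the filing is due 2014-06-30.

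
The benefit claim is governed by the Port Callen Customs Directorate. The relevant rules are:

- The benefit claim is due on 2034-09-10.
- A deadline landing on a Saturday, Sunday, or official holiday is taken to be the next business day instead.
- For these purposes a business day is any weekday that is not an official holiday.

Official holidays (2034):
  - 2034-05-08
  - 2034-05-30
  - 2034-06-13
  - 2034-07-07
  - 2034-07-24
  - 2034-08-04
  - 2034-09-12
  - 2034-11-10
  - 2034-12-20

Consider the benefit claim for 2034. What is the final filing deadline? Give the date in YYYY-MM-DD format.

Start from the fixed due date, 2034-09-10.
2034-09-10 is a Sunday; the next business day is 2034-09-11 (Monday).
The final due date is 2034-09-11.

2034-09-11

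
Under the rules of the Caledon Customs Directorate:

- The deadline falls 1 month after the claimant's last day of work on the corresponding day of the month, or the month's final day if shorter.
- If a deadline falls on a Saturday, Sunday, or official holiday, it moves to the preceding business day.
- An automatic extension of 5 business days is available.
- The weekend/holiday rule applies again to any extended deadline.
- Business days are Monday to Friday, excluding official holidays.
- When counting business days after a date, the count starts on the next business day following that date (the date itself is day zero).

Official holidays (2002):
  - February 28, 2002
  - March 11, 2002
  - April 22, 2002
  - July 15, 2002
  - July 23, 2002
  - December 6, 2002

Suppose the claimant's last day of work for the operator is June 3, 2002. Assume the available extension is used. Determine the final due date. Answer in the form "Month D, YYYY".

1 month from June 3, 2002 is July 3, 2002.
July 3, 2002 is a Wednesday and not a listed holiday, so it stands.
Counting 5 further business days from July 3, 2002 reaches July 10, 2002.
July 10, 2002 falls on a Wednesday, which is a business day, so no adjustment is needed.
The final due date is July 10, 2002.

July 10, 2002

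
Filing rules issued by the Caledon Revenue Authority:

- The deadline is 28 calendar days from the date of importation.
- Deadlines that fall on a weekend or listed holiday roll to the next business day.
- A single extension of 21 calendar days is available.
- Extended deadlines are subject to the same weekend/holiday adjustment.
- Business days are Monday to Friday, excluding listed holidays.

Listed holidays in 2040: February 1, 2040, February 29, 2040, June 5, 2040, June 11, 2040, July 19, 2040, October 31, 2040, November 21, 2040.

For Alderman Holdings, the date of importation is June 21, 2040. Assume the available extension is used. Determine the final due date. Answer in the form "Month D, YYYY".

Adding 28 calendar days to June 21, 2040 gives July 19, 2040.
July 19, 2040 falls on a listed holiday. Rolling to the next business day gives July 20, 2040, a Friday.
Applying the 21-calendar-day extension: July 20, 2040 + 21 days = August 10, 2040.
August 10, 2040 (Friday) is already a business day.
Final deadline: August 10, 2040.

August 10, 2040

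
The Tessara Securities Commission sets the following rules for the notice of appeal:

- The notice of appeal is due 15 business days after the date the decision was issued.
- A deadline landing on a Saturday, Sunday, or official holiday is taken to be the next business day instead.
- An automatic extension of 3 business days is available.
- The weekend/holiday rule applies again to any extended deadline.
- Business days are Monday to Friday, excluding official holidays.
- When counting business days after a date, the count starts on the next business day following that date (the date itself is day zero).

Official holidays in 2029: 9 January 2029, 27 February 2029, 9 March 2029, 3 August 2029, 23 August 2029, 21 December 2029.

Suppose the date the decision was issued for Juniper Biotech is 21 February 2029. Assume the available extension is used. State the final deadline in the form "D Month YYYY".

21 March 2029

15 business days after 21 February 2029, excluding weekends and holidays, is 16 March 2029.
16 March 2029 is a Friday and not a listed holiday, so it stands.
Applying the 3-business-day extension: 3 business days after 16 March 2029 is 21 March 2029.
21 March 2029 (Wednesday) is already a business day.
Deadline: 21 March 2029.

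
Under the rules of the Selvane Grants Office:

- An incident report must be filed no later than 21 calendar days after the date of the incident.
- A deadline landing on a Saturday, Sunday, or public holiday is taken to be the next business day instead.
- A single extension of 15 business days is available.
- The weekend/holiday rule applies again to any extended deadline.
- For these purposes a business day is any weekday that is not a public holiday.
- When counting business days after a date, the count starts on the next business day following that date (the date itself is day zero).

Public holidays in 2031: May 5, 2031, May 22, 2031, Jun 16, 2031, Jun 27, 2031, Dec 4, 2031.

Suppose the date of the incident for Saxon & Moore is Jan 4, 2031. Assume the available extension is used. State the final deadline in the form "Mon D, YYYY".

21 calendar days after Jan 4, 2031 is Jan 25, 2031.
Because Jan 25, 2031 is a Saturday, the deadline becomes Jan 27, 2031 (Monday).
Counting 15 further business days from Jan 27, 2031 reaches Feb 17, 2031.
Since Feb 17, 2031 is a Monday and not a holiday, the date is unchanged.
So the filing is due Feb 17, 2031.

Feb 17, 2031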